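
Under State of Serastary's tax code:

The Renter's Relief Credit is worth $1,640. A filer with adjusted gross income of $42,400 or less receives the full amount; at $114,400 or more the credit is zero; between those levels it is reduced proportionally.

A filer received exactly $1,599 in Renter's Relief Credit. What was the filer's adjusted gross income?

$1,599 is 1,599/1,640 of the full $1,640, so 41/1,640 of the $72,000 range has been used: income = $42,400 + $72,000 × 41/1,640 = $44,200.

$44,200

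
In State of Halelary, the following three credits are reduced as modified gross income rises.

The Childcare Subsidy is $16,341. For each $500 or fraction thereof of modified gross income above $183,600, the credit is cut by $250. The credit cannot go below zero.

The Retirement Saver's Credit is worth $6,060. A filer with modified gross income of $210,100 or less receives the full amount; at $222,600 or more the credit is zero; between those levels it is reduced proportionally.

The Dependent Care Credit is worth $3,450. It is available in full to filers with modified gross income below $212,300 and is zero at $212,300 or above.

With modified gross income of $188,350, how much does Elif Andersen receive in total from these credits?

$23,351

Childcare Subsidy: income exceeds $183,600 by $4,750, which is 10 full-or-partial $500 increments; reduction = 10 × $250 = $2,500, leaving $13,841.
Retirement Saver's Credit: $188,350 is at or below the $210,100 threshold, so the full $6,060 applies.
Dependent Care Credit: $188,350 is below the $212,300 cutoff, so the full $3,450 applies.
Total: $13,841 + $6,060 + $3,450 = $23,351.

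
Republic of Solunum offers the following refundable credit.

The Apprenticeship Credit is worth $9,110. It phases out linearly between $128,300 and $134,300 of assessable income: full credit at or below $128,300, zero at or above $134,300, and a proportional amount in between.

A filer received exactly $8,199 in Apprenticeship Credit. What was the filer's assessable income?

$8,199 is 8,199/9,110 of the full $9,110, so 911/9,110 of the $6,000 range has been used: income = $128,300 + $6,000 × 911/9,110 = $128,900.

$128,900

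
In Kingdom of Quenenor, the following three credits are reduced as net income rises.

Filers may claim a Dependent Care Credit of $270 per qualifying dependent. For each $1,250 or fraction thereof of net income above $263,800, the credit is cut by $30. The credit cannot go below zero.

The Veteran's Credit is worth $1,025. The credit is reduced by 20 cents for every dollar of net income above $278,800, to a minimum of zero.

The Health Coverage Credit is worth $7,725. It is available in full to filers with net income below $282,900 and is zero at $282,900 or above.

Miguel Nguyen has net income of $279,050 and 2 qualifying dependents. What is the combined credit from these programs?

Dependent Care Credit: base = 2 × $270 = $540. income exceeds $263,800 by $15,250, which is 13 full-or-partial $1,250 increments; reduction = 13 × $30 = $390, leaving $150.
Veteran's Credit: 20% of the $250 excess over $278,800 is $50; credit = $1,025 − $50 = $975.
Health Coverage Credit: $279,050 is below the $282,900 cutoff, so the full $7,725 applies.
Total: $150 + $975 + $7,725 = $8,850.

$8,850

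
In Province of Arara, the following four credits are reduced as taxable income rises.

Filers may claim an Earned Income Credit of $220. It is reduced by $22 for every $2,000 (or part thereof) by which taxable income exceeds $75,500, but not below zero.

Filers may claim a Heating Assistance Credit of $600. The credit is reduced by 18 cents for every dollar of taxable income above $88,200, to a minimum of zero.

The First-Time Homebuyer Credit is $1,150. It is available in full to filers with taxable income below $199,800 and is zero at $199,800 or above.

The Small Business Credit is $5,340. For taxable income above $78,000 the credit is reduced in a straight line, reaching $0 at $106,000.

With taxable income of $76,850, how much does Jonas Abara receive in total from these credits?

$7,288

Earned Income Credit: income exceeds $75,500 by $1,350, which is 1 full-or-partial $2,000 increment; reduction = 1 × $22 = $22, leaving $198.
Heating Assistance Credit: $76,850 is at or below the $88,200 threshold, so the full $600 applies.
First-Time Homebuyer Credit: $76,850 is below the $199,800 cutoff, so the full $1,150 applies.
Small Business Credit: $76,850 is at or below the $78,000 threshold, so the full $5,340 applies.
Total: $198 + $600 + $1,150 + $5,340 = $7,288.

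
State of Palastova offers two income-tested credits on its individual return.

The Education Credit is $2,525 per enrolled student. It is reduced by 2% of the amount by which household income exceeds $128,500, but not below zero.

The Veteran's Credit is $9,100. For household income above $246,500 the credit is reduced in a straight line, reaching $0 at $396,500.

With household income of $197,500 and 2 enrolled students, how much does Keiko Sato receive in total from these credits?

Education Credit: base = 2 × $2,525 = $5,050. 2% of the $69,000 excess over $128,500 is $1,380; credit = $5,050 − $1,380 = $3,670.
Veteran's Credit: $197,500 is at or below the $246,500 threshold, so the full $9,100 applies.
Total: $3,670 + $9,100 = $12,770.

$12,770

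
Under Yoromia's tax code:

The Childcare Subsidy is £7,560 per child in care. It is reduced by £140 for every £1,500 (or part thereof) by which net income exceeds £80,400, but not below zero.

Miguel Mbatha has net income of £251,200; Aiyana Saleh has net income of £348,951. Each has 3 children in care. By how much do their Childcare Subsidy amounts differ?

Miguel (£251,200): Childcare Subsidy: base = 3 × £7,560 = £22,680. income exceeds £80,400 by £170,800, which is 114 full-or-partial £1,500 increments; reduction = 114 × £140 = £15,960, leaving £6,720.
Aiyana (£348,951): Childcare Subsidy: base = 3 × £7,560 = £22,680. income exceeds £80,400 by £268,551 → 180 increments × £140 = £25,200 ≥ base, so the credit is £0.
Difference: |£6,720 − £0| = £6,720.

£6,720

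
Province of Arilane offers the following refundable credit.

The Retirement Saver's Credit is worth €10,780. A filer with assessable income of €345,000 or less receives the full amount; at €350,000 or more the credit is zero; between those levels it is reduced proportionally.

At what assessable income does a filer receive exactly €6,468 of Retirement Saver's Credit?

€6,468 is 6,468/10,780 of the full €10,780, so 4,312/10,780 of the €5,000 range has been used: income = €345,000 + €5,000 × 4,312/10,780 = €347,000.

€347,000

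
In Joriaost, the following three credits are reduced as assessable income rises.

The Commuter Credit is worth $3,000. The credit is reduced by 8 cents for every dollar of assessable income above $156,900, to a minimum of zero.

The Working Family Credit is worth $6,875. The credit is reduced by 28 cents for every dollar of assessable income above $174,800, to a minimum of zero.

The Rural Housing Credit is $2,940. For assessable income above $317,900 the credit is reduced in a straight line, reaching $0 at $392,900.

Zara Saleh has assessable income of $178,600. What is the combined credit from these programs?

$10,015

Commuter Credit: 8% of the $21,700 excess over $156,900 is $1,736; credit = $3,000 − $1,736 = $1,264.
Working Family Credit: 28% of the $3,800 excess over $174,800 is $1,064; credit = $6,875 − $1,064 = $5,811.
Rural Housing Credit: $178,600 is at or below the $317,900 threshold, so the full $2,940 applies.
Total: $1,264 + $5,811 + $2,940 = $10,015.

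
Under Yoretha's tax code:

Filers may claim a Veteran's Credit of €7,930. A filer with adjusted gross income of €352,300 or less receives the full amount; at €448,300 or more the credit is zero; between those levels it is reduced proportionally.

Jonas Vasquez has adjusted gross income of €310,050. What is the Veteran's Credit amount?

€7,930

Veteran's Credit: €310,050 is at or below the €352,300 threshold, so the full €7,930 applies.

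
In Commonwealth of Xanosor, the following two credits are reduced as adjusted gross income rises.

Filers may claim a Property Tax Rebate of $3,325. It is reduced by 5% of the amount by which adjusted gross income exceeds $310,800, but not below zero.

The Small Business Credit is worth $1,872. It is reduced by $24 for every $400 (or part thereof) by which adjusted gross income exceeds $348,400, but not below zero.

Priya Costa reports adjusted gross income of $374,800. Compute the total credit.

$413

Property Tax Rebate: 5% of the $64,000 excess over $310,800 is $3,200; credit = $3,325 − $3,200 = $125.
Small Business Credit: income exceeds $348,400 by $26,400, which is 66 full-or-partial $400 increments; reduction = 66 × $24 = $1,584, leaving $288.
Total: $125 + $288 = $413.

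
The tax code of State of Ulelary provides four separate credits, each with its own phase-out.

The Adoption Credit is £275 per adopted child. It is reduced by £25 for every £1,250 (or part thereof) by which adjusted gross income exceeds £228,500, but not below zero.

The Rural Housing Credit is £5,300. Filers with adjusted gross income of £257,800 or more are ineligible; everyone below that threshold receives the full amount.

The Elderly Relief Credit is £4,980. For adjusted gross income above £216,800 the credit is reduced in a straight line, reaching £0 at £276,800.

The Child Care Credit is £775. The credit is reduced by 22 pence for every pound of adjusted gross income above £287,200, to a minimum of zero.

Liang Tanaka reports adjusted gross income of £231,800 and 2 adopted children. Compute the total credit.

£10,285

Adoption Credit: base = 2 × £275 = £550. income exceeds £228,500 by £3,300, which is 3 full-or-partial £1,250 increments; reduction = 3 × £25 = £75, leaving £475.
Rural Housing Credit: £231,800 is below the £257,800 cutoff, so the full £5,300 applies.
Elderly Relief Credit: £231,800 is £15,000 into a £60,000 phase-out range, leaving 45,000/60,000 of the credit: £4,980 × 45,000/60,000 = £3,735.
Child Care Credit: £231,800 is at or below the £287,200 threshold, so the full £775 applies.
Total: £475 + £5,300 + £3,735 + £775 = £10,285.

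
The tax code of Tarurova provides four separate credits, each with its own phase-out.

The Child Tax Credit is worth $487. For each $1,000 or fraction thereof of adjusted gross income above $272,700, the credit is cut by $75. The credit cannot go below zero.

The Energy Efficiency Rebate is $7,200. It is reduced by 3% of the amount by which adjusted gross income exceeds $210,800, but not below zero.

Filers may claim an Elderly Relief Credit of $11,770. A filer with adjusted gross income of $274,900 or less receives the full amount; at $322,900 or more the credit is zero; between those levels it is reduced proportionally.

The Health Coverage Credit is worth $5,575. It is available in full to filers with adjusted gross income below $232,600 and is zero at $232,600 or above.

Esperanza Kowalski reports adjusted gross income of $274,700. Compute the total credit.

Child Tax Credit: income exceeds $272,700 by $2,000, which is 2 full-or-partial $1,000 increments; reduction = 2 × $75 = $150, leaving $337.
Energy Efficiency Rebate: 3% of the $63,900 excess over $210,800 is $1,917; credit = $7,200 − $1,917 = $5,283.
Elderly Relief Credit: $274,700 is at or below the $274,900 threshold, so the full $11,770 applies.
Health Coverage Credit: $274,700 meets or exceeds the $232,600 cutoff, so the credit is $0.
Total: $337 + $5,283 + $11,770 + $0 = $17,390.

$17,390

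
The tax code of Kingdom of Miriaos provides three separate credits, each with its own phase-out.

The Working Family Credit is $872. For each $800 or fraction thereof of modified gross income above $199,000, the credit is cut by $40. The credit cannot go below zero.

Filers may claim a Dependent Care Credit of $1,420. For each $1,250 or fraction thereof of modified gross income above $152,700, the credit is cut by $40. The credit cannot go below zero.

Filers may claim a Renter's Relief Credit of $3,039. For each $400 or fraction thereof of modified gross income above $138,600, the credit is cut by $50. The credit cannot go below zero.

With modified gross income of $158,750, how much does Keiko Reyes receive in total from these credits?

Working Family Credit: $158,750 is at or below the $199,000 threshold, so the full $872 applies.
Dependent Care Credit: income exceeds $152,700 by $6,050, which is 5 full-or-partial $1,250 increments; reduction = 5 × $40 = $200, leaving $1,220.
Renter's Relief Credit: income exceeds $138,600 by $20,150, which is 51 full-or-partial $400 increments; reduction = 51 × $50 = $2,550, leaving $489.
Total: $872 + $1,220 + $489 = $2,581.

$2,581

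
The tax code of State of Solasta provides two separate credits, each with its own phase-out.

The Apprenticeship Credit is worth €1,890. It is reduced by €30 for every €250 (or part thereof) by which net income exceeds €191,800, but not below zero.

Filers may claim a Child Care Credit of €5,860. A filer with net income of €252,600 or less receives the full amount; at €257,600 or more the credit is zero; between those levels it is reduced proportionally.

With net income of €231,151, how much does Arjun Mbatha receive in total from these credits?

Apprenticeship Credit: income exceeds €191,800 by €39,351 → 158 increments × €30 = €4,740 ≥ base, so the credit is €0.
Child Care Credit: €231,151 is at or below the €252,600 threshold, so the full €5,860 applies.
Total: €0 + €5,860 = €5,860.

€5,860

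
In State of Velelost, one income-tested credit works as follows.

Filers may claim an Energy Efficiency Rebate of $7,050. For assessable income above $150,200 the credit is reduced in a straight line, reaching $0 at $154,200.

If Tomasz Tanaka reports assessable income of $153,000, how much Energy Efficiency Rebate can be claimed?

Energy Efficiency Rebate: $153,000 is $2,800 into a $4,000 phase-out range, leaving 1,200/4,000 of the credit: $7,050 × 1,200/4,000 = $2,115.

$2,115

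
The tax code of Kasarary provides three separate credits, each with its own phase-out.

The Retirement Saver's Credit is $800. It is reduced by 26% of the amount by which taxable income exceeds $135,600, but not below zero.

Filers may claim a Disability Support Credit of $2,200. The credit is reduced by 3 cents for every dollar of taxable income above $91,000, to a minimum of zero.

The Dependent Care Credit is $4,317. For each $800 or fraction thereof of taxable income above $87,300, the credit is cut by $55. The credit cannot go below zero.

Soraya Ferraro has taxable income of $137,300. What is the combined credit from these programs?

$2,021

Retirement Saver's Credit: 26% of the $1,700 excess over $135,600 is $442; credit = $800 − $442 = $358.
Disability Support Credit: 3% of the $46,300 excess over $91,000 is $1,389; credit = $2,200 − $1,389 = $811.
Dependent Care Credit: income exceeds $87,300 by $50,000, which is 63 full-or-partial $800 increments; reduction = 63 × $55 = $3,465, leaving $852.
Total: $358 + $811 + $852 = $2,021.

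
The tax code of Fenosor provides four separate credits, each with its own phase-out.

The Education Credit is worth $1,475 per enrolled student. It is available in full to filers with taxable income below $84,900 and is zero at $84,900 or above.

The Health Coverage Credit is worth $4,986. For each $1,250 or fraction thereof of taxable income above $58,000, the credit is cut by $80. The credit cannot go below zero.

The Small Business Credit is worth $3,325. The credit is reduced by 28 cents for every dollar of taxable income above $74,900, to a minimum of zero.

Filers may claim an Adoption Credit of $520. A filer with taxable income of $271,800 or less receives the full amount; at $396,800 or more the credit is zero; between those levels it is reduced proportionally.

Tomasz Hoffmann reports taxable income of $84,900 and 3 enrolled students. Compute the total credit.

$4,271

Education Credit: base = 3 × $1,475 = $4,425. $84,900 meets or exceeds the $84,900 cutoff, so the credit is $0.
Health Coverage Credit: income exceeds $58,000 by $26,900, which is 22 full-or-partial $1,250 increments; reduction = 22 × $80 = $1,760, leaving $3,226.
Small Business Credit: 28% of the $10,000 excess over $74,900 is $2,800; credit = $3,325 − $2,800 = $525.
Adoption Credit: $84,900 is at or below the $271,800 threshold, so the full $520 applies.
Total: $0 + $3,226 + $525 + $520 = $4,271.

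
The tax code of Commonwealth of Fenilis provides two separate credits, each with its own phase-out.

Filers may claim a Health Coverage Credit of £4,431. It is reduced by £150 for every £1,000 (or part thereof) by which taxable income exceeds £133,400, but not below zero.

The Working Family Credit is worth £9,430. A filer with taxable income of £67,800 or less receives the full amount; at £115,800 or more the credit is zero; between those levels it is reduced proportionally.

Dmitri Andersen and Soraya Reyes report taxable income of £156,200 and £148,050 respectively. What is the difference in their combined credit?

£1,200

Dmitri (£156,200): Health Coverage Credit: income exceeds £133,400 by £22,800, which is 23 full-or-partial £1,000 increments; reduction = 23 × £150 = £3,450, leaving £981. Working Family Credit: £156,200 is at or above £115,800, so the credit is £0. total £981 + £0 = £981
Soraya (£148,050): Health Coverage Credit: income exceeds £133,400 by £14,650, which is 15 full-or-partial £1,000 increments; reduction = 15 × £150 = £2,250, leaving £2,181. Working Family Credit: £148,050 is at or above £115,800, so the credit is £0. total £2,181 + £0 = £2,181
Difference: |£981 − £2,181| = £1,200.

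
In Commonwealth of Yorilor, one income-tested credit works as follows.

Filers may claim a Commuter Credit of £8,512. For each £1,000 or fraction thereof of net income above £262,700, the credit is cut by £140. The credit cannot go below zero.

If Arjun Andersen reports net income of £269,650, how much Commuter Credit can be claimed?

£7,532

Commuter Credit: income exceeds £262,700 by £6,950, which is 7 full-or-partial £1,000 increments; reduction = 7 × £140 = £980, leaving £7,532.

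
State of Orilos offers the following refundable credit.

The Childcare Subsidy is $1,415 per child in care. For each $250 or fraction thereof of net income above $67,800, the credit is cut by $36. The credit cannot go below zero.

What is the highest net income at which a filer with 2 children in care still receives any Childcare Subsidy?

Full credit = 2 × $1,415 = $2,830.
After 78 increments the reduction is 78 × $36 = $2,808, leaving $22; one more increment wipes it out. Increment 78 ends at excess 78 × $250 = $19,500, so the highest qualifying income is $67,800 + $19,500 = $87,300.

$87,300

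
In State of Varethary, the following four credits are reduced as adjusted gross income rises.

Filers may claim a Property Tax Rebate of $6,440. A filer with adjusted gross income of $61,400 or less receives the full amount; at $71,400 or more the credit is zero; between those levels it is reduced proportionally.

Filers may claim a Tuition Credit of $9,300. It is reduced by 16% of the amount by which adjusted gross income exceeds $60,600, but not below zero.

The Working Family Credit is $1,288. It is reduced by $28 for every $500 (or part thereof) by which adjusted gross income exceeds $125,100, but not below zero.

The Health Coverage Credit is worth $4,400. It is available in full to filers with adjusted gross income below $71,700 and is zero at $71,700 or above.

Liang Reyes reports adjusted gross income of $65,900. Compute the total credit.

Property Tax Rebate: $65,900 is $4,500 into a $10,000 phase-out range, leaving 5,500/10,000 of the credit: $6,440 × 5,500/10,000 = $3,542.
Tuition Credit: 16% of the $5,300 excess over $60,600 is $848; credit = $9,300 − $848 = $8,452.
Working Family Credit: $65,900 is at or below the $125,100 threshold, so the full $1,288 applies.
Health Coverage Credit: $65,900 is below the $71,700 cutoff, so the full $4,400 applies.
Total: $3,542 + $8,452 + $1,288 + $4,400 = $17,682.

$17,682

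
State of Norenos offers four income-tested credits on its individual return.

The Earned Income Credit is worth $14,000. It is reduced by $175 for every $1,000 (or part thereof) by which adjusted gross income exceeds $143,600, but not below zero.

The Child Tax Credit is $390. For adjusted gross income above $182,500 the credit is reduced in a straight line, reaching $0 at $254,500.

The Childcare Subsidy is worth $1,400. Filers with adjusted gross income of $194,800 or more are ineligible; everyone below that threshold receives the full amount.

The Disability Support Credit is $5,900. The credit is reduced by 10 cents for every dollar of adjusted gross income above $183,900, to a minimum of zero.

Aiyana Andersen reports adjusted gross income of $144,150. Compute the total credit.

$21,515

Earned Income Credit: income exceeds $143,600 by $550, which is 1 full-or-partial $1,000 increment; reduction = 1 × $175 = $175, leaving $13,825.
Child Tax Credit: $144,150 is at or below the $182,500 threshold, so the full $390 applies.
Childcare Subsidy: $144,150 is below the $194,800 cutoff, so the full $1,400 applies.
Disability Support Credit: $144,150 is at or below the $183,900 threshold, so the full $5,900 applies.
Total: $13,825 + $390 + $1,400 + $5,900 = $21,515.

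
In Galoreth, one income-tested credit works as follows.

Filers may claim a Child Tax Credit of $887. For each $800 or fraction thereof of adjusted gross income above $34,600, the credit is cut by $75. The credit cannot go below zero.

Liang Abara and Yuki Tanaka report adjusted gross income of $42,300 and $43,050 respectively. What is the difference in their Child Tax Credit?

Liang ($42,300): Child Tax Credit: income exceeds $34,600 by $7,700, which is 10 full-or-partial $800 increments; reduction = 10 × $75 = $750, leaving $137.
Yuki ($43,050): Child Tax Credit: income exceeds $34,600 by $8,450, which is 11 full-or-partial $800 increments; reduction = 11 × $75 = $825, leaving $62.
Difference: |$137 − $62| = $75.

$75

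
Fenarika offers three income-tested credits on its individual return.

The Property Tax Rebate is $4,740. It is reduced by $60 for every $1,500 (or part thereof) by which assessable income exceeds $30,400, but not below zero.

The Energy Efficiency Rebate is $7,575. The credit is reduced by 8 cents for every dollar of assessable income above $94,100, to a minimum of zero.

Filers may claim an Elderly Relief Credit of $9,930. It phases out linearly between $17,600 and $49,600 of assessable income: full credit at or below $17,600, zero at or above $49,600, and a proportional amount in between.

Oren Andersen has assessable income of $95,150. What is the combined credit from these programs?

$9,591

Property Tax Rebate: income exceeds $30,400 by $64,750, which is 44 full-or-partial $1,500 increments; reduction = 44 × $60 = $2,640, leaving $2,100.
Energy Efficiency Rebate: 8% of the $1,050 excess over $94,100 is $84; credit = $7,575 − $84 = $7,491.
Elderly Relief Credit: $95,150 is at or above $49,600, so the credit is $0.
Total: $2,100 + $7,491 + $0 = $9,591.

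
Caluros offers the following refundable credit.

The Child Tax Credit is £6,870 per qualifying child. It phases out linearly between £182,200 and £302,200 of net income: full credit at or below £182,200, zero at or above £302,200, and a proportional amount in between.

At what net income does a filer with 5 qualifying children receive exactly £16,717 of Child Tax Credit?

Full credit = 5 × £6,870 = £34,350.
£16,717 is 16,717/34,350 of the full £34,350, so 17,633/34,350 of the £120,000 range has been used: income = £182,200 + £120,000 × 17,633/34,350 = £243,800.

£243,800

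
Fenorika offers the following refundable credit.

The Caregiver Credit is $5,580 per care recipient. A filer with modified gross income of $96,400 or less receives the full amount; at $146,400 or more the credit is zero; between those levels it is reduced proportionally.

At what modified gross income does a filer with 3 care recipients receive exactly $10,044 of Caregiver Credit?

$116,400

Full credit = 3 × $5,580 = $16,740.
$10,044 is 10,044/16,740 of the full $16,740, so 6,696/16,740 of the $50,000 range has been used: income = $96,400 + $50,000 × 6,696/16,740 = $116,400.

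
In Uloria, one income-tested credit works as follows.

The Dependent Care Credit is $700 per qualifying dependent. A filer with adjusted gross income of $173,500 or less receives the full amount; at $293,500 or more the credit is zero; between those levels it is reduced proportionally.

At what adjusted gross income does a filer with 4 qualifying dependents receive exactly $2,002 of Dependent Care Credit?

$207,700

Full credit = 4 × $700 = $2,800.
$2,002 is 2,002/2,800 of the full $2,800, so 798/2,800 of the $120,000 range has been used: income = $173,500 + $120,000 × 798/2,800 = $207,700.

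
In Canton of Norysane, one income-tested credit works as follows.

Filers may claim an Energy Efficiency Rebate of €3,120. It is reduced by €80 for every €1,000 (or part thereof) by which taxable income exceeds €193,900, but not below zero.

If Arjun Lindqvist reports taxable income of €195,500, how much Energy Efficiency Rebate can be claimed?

Energy Efficiency Rebate: income exceeds €193,900 by €1,600, which is 2 full-or-partial €1,000 increments; reduction = 2 × €80 = €160, leaving €2,960.

€2,960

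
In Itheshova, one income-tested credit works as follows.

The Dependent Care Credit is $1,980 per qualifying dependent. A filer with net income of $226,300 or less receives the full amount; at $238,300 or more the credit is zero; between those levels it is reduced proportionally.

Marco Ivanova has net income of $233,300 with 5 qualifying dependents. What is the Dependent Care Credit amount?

$4,125

Dependent Care Credit: base = 5 × $1,980 = $9,900. $233,300 is $7,000 into a $12,000 phase-out range, leaving 5,000/12,000 of the credit: $9,900 × 5,000/12,000 = $4,125.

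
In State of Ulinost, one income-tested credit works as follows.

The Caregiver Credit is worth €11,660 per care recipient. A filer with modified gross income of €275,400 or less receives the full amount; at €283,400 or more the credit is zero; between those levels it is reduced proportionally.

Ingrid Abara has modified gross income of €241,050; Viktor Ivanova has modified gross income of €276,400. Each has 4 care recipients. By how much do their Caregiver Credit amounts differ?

Ingrid (€241,050): Caregiver Credit: base = 4 × €11,660 = €46,640. €241,050 is at or below the €275,400 threshold, so the full €46,640 applies.
Viktor (€276,400): Caregiver Credit: base = 4 × €11,660 = €46,640. €276,400 is €1,000 into a €8,000 phase-out range, leaving 7,000/8,000 of the credit: €46,640 × 7,000/8,000 = €40,810.
Difference: |€46,640 − €40,810| = €5,830.

€5,830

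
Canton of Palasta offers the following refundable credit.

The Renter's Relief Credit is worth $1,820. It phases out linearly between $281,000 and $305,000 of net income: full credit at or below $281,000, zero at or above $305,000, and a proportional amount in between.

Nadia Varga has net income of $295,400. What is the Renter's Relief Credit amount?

$728

Renter's Relief Credit: $295,400 is $14,400 into a $24,000 phase-out range, leaving 9,600/24,000 of the credit: $1,820 × 9,600/24,000 = $728.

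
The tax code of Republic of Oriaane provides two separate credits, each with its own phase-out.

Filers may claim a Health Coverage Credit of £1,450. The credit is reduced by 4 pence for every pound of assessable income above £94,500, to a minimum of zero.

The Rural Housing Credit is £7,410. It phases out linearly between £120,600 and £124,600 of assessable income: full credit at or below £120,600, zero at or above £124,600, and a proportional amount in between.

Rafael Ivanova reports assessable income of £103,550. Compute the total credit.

Health Coverage Credit: 4% of the £9,050 excess over £94,500 is £362; credit = £1,450 − £362 = £1,088.
Rural Housing Credit: £103,550 is at or below the £120,600 threshold, so the full £7,410 applies.
Total: £1,088 + £7,410 = £8,498.

£8,498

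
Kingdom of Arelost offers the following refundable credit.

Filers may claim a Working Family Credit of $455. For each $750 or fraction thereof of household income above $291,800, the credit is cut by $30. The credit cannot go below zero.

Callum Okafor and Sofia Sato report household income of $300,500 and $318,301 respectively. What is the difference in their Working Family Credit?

Callum ($300,500): Working Family Credit: income exceeds $291,800 by $8,700, which is 12 full-or-partial $750 increments; reduction = 12 × $30 = $360, leaving $95.
Sofia ($318,301): Working Family Credit: income exceeds $291,800 by $26,501 → 36 increments × $30 = $1,080 ≥ base, so the credit is $0.
Difference: |$95 − $0| = $95.

$95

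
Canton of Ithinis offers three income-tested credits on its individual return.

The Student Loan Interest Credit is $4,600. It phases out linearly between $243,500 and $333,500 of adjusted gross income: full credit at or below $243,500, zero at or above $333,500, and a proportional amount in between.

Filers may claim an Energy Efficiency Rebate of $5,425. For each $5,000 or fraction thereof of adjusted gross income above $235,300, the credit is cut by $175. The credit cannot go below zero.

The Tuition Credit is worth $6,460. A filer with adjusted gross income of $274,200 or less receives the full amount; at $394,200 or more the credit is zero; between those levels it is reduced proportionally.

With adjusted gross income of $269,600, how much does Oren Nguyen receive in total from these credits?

Student Loan Interest Credit: $269,600 is $26,100 into a $90,000 phase-out range, leaving 63,900/90,000 of the credit: $4,600 × 63,900/90,000 = $3,266.
Energy Efficiency Rebate: income exceeds $235,300 by $34,300, which is 7 full-or-partial $5,000 increments; reduction = 7 × $175 = $1,225, leaving $4,200.
Tuition Credit: $269,600 is at or below the $274,200 threshold, so the full $6,460 applies.
Total: $3,266 + $4,200 + $6,460 = $13,926.

$13,926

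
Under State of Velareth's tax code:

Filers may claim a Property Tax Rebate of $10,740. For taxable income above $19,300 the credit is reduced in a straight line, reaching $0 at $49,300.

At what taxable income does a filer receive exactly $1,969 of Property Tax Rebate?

$1,969 is 1,969/10,740 of the full $10,740, so 8,771/10,740 of the $30,000 range has been used: income = $19,300 + $30,000 × 8,771/10,740 = $43,800.

$43,800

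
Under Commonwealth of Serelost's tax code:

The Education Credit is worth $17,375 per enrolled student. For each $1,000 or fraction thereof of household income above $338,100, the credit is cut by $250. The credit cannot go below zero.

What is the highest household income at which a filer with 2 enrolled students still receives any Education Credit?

$476,100

Full credit = 2 × $17,375 = $34,750.
After 138 increments the reduction is 138 × $250 = $34,500, leaving $250; one more increment wipes it out. Increment 138 ends at excess 138 × $1,000 = $138,000, so the highest qualifying income is $338,100 + $138,000 = $476,100.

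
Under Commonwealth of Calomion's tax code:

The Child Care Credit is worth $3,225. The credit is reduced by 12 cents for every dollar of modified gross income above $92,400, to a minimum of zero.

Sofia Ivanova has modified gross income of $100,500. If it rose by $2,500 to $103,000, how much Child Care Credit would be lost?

$300

At $100,500 — 12% of the $8,100 excess over $92,400 is $972; credit = $3,225 − $972 = $2,253.
At $103,000 — 12% of the $10,600 excess over $92,400 is $1,272; credit = $3,225 − $1,272 = $1,953.
Lost: $2,253 − $1,953 = $300.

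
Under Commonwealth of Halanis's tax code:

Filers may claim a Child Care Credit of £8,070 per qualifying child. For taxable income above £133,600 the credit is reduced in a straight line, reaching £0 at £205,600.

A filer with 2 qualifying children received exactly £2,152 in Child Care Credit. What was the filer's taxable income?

Full credit = 2 × £8,070 = £16,140.
£2,152 is 2,152/16,140 of the full £16,140, so 13,988/16,140 of the £72,000 range has been used: income = £133,600 + £72,000 × 13,988/16,140 = £196,000.

£196,000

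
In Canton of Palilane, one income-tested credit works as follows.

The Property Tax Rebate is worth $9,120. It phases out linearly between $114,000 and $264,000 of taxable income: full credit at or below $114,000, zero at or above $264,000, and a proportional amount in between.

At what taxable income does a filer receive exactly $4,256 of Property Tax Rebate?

$4,256 is 4,256/9,120 of the full $9,120, so 4,864/9,120 of the $150,000 range has been used: income = $114,000 + $150,000 × 4,864/9,120 = $194,000.

$194,000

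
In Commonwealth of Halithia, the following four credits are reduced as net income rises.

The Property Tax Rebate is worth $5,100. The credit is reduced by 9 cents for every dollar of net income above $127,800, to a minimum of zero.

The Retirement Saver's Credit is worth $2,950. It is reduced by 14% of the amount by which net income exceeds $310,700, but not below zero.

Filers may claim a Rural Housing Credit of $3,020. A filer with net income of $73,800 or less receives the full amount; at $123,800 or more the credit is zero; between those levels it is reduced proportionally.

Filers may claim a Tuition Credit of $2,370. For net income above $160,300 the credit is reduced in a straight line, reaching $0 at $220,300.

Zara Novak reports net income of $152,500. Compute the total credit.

$8,197

Property Tax Rebate: 9% of the $24,700 excess over $127,800 is $2,223; credit = $5,100 − $2,223 = $2,877.
Retirement Saver's Credit: $152,500 is at or below the $310,700 threshold, so the full $2,950 applies.
Rural Housing Credit: $152,500 is at or above $123,800, so the credit is $0.
Tuition Credit: $152,500 is at or below the $160,300 threshold, so the full $2,370 applies.
Total: $2,877 + $2,950 + $0 + $2,370 = $8,197.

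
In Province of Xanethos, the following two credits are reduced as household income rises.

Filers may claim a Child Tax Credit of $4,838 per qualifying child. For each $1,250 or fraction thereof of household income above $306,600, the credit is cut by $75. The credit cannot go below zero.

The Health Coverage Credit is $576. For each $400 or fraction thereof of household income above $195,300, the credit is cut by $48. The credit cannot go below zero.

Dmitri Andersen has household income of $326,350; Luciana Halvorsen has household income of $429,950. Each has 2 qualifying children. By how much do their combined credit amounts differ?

$6,225

Dmitri ($326,350): Child Tax Credit: base = 2 × $4,838 = $9,676. income exceeds $306,600 by $19,750, which is 16 full-or-partial $1,250 increments; reduction = 16 × $75 = $1,200, leaving $8,476. Health Coverage Credit: income exceeds $195,300 by $131,050 → 328 increments × $48 = $15,744 ≥ base, so the credit is $0. total $8,476 + $0 = $8,476
Luciana ($429,950): Child Tax Credit: base = 2 × $4,838 = $9,676. income exceeds $306,600 by $123,350, which is 99 full-or-partial $1,250 increments; reduction = 99 × $75 = $7,425, leaving $2,251. Health Coverage Credit: income exceeds $195,300 by $234,650 → 587 increments × $48 = $28,176 ≥ base, so the credit is $0. total $2,251 + $0 = $2,251
Difference: |$8,476 − $2,251| = $6,225.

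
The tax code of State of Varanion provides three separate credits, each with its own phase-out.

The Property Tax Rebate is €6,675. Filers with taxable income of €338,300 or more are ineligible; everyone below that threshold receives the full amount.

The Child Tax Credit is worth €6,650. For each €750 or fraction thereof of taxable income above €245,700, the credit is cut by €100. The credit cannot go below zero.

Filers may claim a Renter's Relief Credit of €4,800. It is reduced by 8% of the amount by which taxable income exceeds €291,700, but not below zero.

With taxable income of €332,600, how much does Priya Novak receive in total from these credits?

€8,203

Property Tax Rebate: €332,600 is below the €338,300 cutoff, so the full €6,675 applies.
Child Tax Credit: income exceeds €245,700 by €86,900 → 116 increments × €100 = €11,600 ≥ base, so the credit is €0.
Renter's Relief Credit: 8% of the €40,900 excess over €291,700 is €3,272; credit = €4,800 − €3,272 = €1,528.
Total: €6,675 + €0 + €1,528 = €8,203.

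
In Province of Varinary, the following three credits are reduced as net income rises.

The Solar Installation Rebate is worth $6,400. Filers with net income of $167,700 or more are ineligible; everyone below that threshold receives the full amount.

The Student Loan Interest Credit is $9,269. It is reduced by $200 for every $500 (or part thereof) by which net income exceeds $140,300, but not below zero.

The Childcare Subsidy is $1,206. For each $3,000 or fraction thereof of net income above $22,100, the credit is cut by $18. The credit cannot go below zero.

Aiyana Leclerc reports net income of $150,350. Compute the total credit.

Solar Installation Rebate: $150,350 is below the $167,700 cutoff, so the full $6,400 applies.
Student Loan Interest Credit: income exceeds $140,300 by $10,050, which is 21 full-or-partial $500 increments; reduction = 21 × $200 = $4,200, leaving $5,069.
Childcare Subsidy: income exceeds $22,100 by $128,250, which is 43 full-or-partial $3,000 increments; reduction = 43 × $18 = $774, leaving $432.
Total: $6,400 + $5,069 + $432 = $11,901.

$11,901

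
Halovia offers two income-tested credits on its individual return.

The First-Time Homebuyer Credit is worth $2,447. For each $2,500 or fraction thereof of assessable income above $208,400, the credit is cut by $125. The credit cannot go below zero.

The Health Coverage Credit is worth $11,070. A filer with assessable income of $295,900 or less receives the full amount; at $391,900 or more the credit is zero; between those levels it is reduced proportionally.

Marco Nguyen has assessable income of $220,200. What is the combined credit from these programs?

First-Time Homebuyer Credit: income exceeds $208,400 by $11,800, which is 5 full-or-partial $2,500 increments; reduction = 5 × $125 = $625, leaving $1,822.
Health Coverage Credit: $220,200 is at or below the $295,900 threshold, so the full $11,070 applies.
Total: $1,822 + $11,070 = $12,892.

$12,892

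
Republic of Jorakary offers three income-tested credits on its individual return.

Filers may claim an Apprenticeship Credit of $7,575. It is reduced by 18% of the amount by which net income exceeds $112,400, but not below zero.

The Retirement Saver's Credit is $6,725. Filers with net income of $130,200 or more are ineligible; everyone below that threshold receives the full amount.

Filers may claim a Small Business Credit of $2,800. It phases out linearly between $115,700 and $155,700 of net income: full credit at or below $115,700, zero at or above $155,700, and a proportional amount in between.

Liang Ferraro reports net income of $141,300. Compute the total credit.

Apprenticeship Credit: 18% of the $28,900 excess over $112,400 is $5,202; credit = $7,575 − $5,202 = $2,373.
Retirement Saver's Credit: $141,300 meets or exceeds the $130,200 cutoff, so the credit is $0.
Small Business Credit: $141,300 is $25,600 into a $40,000 phase-out range, leaving 14,400/40,000 of the credit: $2,800 × 14,400/40,000 = $1,008.
Total: $2,373 + $0 + $1,008 = $3,381.

$3,381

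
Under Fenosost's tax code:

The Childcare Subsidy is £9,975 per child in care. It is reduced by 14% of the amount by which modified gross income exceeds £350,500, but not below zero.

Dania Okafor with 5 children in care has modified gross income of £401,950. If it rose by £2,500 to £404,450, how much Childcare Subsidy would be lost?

£350

At £401,950 — base = 5 × £9,975 = £49,875. 14% of the £51,450 excess over £350,500 is £7,203; credit = £49,875 − £7,203 = £42,672.
At £404,450 — base = 5 × £9,975 = £49,875. 14% of the £53,950 excess over £350,500 is £7,553; credit = £49,875 − £7,553 = £42,322.
Lost: £42,672 − £42,322 = £350.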